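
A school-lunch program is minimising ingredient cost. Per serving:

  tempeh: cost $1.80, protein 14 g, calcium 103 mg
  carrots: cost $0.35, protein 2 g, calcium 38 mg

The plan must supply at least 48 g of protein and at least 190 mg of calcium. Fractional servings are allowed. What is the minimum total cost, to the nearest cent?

$6.17

Check every corner: each single food scaled to meet both minima, and each pair solved so both constraints bind.
tempeh only: max(48/14, 190/103) = 3.429 servings → $6.17.
carrots only: max(48/2, 190/38) = 24 servings → $8.40.
tempeh + carrots: the both-tight solution has a negative serving — not a feasible corner.
Cheapest feasible corner: $6.17.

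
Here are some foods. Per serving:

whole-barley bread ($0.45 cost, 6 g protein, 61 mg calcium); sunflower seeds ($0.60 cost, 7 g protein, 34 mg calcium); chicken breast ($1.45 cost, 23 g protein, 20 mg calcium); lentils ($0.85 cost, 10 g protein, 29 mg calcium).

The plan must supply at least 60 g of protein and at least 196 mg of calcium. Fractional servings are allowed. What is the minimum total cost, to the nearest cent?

$3.97

Check every corner: each single food scaled to meet both minima, and each pair solved so both constraints bind.
whole-barley bread only: max(60/6, 196/61) = 10 servings → $4.50.
sunflower seeds only: max(60/7, 196/34) = 8.571 servings → $5.14.
chicken breast only: max(60/23, 196/20) = 9.8 servings → $14.21.
lentils only: max(60/10, 196/29) = 6.759 servings → $5.74.
whole-barley bread + sunflower seeds with both targets exact would need a negative amount; discard.
whole-barley bread + chicken breast with both tight: 2.578 servings and 1.936 servings → $3.97.
whole-barley bread + lentils with both tight: 0.5046 servings and 5.697 servings → $5.07.
sunflower seeds + chicken breast with both tight: 5.153 servings and 1.04 servings → $4.60.
sunflower seeds + lentils with both tight: 1.606 servings and 4.876 servings → $5.11.
chicken breast + lentils: the both-tight solution has a negative serving — not a feasible corner.
So the least-cost plan costs $3.97.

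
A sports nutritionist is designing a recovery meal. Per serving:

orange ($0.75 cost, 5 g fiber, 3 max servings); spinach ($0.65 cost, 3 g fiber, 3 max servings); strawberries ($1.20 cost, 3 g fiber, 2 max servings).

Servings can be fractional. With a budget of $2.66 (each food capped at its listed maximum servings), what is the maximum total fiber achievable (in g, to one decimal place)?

Fiber per dollar: orange 6.667, spinach 4.615, strawberries 2.5.
Take 3 servings of orange: spends $2.25, +15.0 g fiber (running total 15.0 g).
Take 0.6308 servings of spinach: spends $0.41, +1.9 g fiber (running total 16.9 g).
Filling greedily by fiber-per-dollar is optimal for one linear limit, giving 16.9 g.

16.9 g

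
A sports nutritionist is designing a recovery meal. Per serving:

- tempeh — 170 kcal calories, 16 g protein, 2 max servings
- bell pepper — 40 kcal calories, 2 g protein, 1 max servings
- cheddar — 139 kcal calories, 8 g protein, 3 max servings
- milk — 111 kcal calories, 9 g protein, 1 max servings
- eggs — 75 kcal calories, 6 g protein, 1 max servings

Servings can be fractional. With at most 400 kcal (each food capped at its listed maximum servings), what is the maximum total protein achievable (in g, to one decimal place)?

Protein per kcal: tempeh 0.09412, milk 0.08108, eggs 0.08, cheddar 0.05755, bell pepper 0.05.
Take 2 servings of tempeh: uses 340 kcal, +32.0 g protein (running total 32.0 g).
Take 0.5405 servings of milk: uses 60 kcal, +4.9 g protein (running total 36.9 g).
Filling greedily by protein-per-kcal is optimal for one linear limit, giving 36.9 g.

36.9 g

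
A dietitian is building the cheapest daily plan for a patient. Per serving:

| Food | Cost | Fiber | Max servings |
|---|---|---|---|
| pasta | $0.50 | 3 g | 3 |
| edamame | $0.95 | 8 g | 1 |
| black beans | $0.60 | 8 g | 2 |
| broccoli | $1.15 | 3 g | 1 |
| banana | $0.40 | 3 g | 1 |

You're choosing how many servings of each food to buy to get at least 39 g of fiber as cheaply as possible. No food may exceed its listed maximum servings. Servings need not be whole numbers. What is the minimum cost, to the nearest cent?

Cost per g of fiber: black beans $0.0750, edamame $0.1187, banana $0.1333, pasta $0.1667, broccoli $0.3833.
Take 2 servings of black beans: +16.0 g fiber for $1.20 (total $1.20, still need 23.0 g).
Take 1 serving of edamame: +8.0 g fiber for $0.95 (total $2.15, still need 15.0 g).
Take 1 serving of banana: +3.0 g fiber for $0.40 (total $2.55, still need 12.0 g).
Take 3 servings of pasta: +9.0 g fiber for $1.50 (total $4.05, still need 3.0 g).
Take 1 serving of broccoli: +3.0 g fiber for $1.15 (total $5.20, still need 0.0 g).
Greedy by cheapest-per-g is optimal for a single linear constraint, so the minimum cost is $5.20.

$5.20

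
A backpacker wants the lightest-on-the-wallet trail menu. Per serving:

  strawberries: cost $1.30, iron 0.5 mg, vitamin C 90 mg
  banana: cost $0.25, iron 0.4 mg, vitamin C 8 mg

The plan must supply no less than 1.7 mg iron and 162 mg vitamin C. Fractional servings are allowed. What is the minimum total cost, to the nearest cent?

$2.64

Compare the cost at each extreme point of the feasible region.
strawberries only: max(1.7/0.5, 162/90) = 3.4 servings → $4.42.
banana only: max(1.7/0.4, 162/8) = 20.25 servings → $5.06.
strawberries + banana with both tight: 1.6 servings and 2.25 servings → $2.64.
Cheapest feasible corner: $2.64.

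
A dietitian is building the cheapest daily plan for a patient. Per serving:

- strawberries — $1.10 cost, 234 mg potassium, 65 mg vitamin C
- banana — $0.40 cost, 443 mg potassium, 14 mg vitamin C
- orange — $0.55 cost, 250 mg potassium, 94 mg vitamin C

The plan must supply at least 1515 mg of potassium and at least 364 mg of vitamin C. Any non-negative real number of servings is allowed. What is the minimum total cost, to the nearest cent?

$2.56

strawberries only: max(1515/234, 364/65) = 6.474 servings → $7.12.
banana only: max(1515/443, 364/14) = 26 servings → $10.40.
orange only: max(1515/250, 364/94) = 6.06 servings → $3.33.
strawberries + banana with both tight: 5.488 servings and 0.5211 servings → $6.24.
strawberries + orange with both targets exact would need a negative amount; discard.
banana + orange with both tight: 1.348 servings and 3.672 servings → $2.56.
So the least-cost plan costs $2.56.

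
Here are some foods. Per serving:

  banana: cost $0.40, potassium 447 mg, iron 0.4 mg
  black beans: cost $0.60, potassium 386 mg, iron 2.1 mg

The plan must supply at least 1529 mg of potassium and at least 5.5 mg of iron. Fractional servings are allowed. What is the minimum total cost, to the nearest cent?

This is a tiny linear program; its minimum lies at a vertex of the feasible set. List the vertices and price them.
banana only: max(1529/447, 5.5/0.4) = 13.75 servings → $5.50.
black beans only: max(1529/386, 5.5/2.1) = 3.961 servings → $2.38.
banana + black beans with both tight: 1.387 servings and 2.355 servings → $1.97.
The minimum over all feasible corners is $1.97.

$1.97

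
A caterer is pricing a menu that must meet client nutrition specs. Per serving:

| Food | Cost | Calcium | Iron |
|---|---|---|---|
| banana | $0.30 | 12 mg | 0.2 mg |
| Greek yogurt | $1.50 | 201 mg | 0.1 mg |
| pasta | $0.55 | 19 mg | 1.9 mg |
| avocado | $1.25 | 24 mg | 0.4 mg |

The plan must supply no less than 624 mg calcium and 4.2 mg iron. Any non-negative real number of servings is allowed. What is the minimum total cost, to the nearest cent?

A basic optimal solution has at most two foods positive. Try each food alone and each pair with both targets met exactly.
banana only: max(624/12, 4.2/0.2) = 52 servings → $15.60.
Greek yogurt only: max(624/201, 4.2/0.1) = 42 servings → $63.00.
pasta only: max(624/19, 4.2/1.9) = 32.84 servings → $18.06.
avocado only: max(624/24, 4.2/0.4) = 26 servings → $32.50.
banana + Greek yogurt with both tight: 20.05 servings and 1.908 servings → $8.88.
banana + pasta: the both-tight solution has a negative serving — not a feasible corner.
banana + avocado (both tight): parallel constraints — no distinct corner.
Greek yogurt + pasta with both tight: 2.91 servings and 2.057 servings → $5.50.
Greek yogurt + avocado with both tight: 1.908 servings and 10.02 servings → $15.39.
pasta + avocado: the both-tight solution has a negative serving — not a feasible corner.
The minimum over all feasible corners is $5.50.

$5.50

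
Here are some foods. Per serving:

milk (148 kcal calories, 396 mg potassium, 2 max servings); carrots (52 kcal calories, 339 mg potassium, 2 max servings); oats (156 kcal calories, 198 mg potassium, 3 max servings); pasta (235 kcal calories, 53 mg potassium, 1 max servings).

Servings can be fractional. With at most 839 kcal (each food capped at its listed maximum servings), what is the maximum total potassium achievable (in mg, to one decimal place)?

Potassium per kcal: carrots 6.519, milk 2.676, oats 1.269, pasta 0.2255.
Take 2 servings of carrots: uses 104 kcal, +678.0 mg potassium (running total 678.0 mg).
Take 2 servings of milk: uses 296 kcal, +792.0 mg potassium (running total 1470.0 mg).
Take 2.814 servings of oats: uses 439 kcal, +557.2 mg potassium (running total 2027.2 mg).
Greedy by best ratio exhausts the calories allowance optimally: 2027.2 mg.

2027.2 mg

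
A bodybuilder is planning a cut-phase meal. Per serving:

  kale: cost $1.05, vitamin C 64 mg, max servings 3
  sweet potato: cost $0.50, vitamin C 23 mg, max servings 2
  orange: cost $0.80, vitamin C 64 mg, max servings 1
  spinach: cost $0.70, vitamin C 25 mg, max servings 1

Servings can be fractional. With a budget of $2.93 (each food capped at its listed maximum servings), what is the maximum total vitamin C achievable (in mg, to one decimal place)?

193.8 mg

Vitamin C per dollar: orange 80, kale 60.95, sweet potato 46, spinach 35.71.
Take 1 serving of orange: spends $0.80, +64.0 mg vitamin C (running total 64.0 mg).
Take 2.029 servings of kale: spends $2.13, +129.8 mg vitamin C (running total 193.8 mg).
Greedy by best ratio exhausts the cost allowance optimally: 193.8 mg.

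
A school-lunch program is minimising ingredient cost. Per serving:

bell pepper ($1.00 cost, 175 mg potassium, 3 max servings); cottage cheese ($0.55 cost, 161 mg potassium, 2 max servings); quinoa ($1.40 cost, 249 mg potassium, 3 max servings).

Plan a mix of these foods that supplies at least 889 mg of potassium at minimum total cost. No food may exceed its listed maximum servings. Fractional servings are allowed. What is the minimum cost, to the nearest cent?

$4.29

Cost per mg of potassium: cottage cheese $0.0034, quinoa $0.0056, bell pepper $0.0057.
Take 2 servings of cottage cheese: +322.0 mg potassium for $1.10 (total $1.10, still need 567.0 mg).
Take 2.277 servings of quinoa: +567.0 mg potassium for $3.19 (total $4.29, still need 0.0 mg).
Greedy by cheapest-per-mg is optimal for a single linear constraint, so the minimum cost is $4.29.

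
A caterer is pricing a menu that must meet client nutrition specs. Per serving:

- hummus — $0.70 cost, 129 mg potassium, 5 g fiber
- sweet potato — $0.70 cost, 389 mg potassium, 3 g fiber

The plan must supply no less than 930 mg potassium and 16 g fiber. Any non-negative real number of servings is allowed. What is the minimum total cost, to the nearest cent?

$2.70

This is a tiny linear program; its minimum lies at a vertex of the feasible set. List the vertices and price them.
hummus only: max(930/129, 16/5) = 7.209 servings → $5.05.
sweet potato only: max(930/389, 16/3) = 5.333 servings → $3.73.
hummus + sweet potato with both tight: 2.204 servings and 1.66 servings → $2.70.
Cheapest feasible corner: $2.70.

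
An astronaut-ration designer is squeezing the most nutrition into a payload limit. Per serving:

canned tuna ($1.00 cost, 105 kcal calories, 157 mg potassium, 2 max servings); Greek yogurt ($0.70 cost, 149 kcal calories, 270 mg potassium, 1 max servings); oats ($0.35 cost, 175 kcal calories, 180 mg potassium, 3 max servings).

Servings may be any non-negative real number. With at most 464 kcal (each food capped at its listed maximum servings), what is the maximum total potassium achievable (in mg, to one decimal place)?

692.0 mg

Potassium per kcal: Greek yogurt 1.812, canned tuna 1.495, oats 1.029.
Take 1 serving of Greek yogurt: uses 149 kcal, +270.0 mg potassium (running total 270.0 mg).
Take 2 servings of canned tuna: uses 210 kcal, +314.0 mg potassium (running total 584.0 mg).
Take 0.6 servings of oats: uses 105 kcal, +108.0 mg potassium (running total 692.0 mg).
Greedy by best ratio exhausts the calories allowance optimally: 692.0 mg.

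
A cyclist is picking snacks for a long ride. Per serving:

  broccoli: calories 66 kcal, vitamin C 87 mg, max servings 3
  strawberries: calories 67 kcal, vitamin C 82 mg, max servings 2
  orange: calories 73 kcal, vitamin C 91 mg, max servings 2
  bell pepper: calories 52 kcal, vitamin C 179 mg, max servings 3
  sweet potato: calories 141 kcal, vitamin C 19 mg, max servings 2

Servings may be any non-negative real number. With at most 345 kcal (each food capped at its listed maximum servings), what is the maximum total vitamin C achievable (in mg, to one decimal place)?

786.1 mg

Vitamin C per kcal: bell pepper 3.442, broccoli 1.318, orange 1.247, strawberries 1.224, sweet potato 0.1348.
Take 3 servings of bell pepper: uses 156 kcal, +537.0 mg vitamin C (running total 537.0 mg).
Take 2.864 servings of broccoli: uses 189 kcal, +249.1 mg vitamin C (running total 786.1 mg).
Greedy by best ratio exhausts the calories allowance optimally: 786.1 mg.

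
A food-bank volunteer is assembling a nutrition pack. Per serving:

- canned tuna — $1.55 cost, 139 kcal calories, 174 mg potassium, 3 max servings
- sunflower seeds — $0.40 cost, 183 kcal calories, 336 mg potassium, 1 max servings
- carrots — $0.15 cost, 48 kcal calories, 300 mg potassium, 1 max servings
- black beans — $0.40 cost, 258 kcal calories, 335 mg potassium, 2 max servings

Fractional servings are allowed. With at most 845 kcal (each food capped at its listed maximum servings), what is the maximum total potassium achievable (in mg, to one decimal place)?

1428.7 mg

Potassium per kcal: carrots 6.25, sunflower seeds 1.836, black beans 1.298, canned tuna 1.252.
Take 1 serving of carrots: uses 48 kcal, +300.0 mg potassium (running total 300.0 mg).
Take 1 serving of sunflower seeds: uses 183 kcal, +336.0 mg potassium (running total 636.0 mg).
Take 2 servings of black beans: uses 516 kcal, +670.0 mg potassium (running total 1306.0 mg).
Take 0.705 servings of canned tuna: uses 98 kcal, +122.7 mg potassium (running total 1428.7 mg).
Filling greedily by potassium-per-kcal is optimal for one linear limit, giving 1428.7 mg.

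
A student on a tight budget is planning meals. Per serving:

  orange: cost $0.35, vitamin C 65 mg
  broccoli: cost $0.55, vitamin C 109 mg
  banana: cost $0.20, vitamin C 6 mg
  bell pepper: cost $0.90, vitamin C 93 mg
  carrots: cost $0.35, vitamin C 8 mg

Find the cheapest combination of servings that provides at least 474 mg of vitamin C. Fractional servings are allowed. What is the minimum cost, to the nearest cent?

$2.39

Cost per mg of vitamin C: broccoli $0.0050, orange $0.0054, bell pepper $0.0097, banana $0.0333, carrots $0.0437.
With no serving limits, use only broccoli: 474 mg / 109 mg = 4.349 servings × $0.55 = $2.39.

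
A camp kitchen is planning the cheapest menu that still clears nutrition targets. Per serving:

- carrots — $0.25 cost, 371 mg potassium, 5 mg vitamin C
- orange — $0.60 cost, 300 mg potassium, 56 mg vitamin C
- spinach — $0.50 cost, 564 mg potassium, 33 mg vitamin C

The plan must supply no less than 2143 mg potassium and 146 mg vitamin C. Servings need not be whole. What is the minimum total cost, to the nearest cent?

This is a tiny linear program; its minimum lies at a vertex of the feasible set. List the vertices and price them.
carrots only: max(2143/371, 146/5) = 29.2 servings → $7.30.
orange only: max(2143/300, 146/56) = 7.143 servings → $4.29.
spinach only: max(2143/564, 146/33) = 4.424 servings → $2.21.
carrots + orange with both tight: 3.954 servings and 2.254 servings → $2.34.
carrots + spinach with both targets exact would need a negative amount; discard.
orange + spinach with both tight: 0.5361 servings and 3.514 servings → $2.08.
The minimum over all feasible corners is $2.08.

$2.08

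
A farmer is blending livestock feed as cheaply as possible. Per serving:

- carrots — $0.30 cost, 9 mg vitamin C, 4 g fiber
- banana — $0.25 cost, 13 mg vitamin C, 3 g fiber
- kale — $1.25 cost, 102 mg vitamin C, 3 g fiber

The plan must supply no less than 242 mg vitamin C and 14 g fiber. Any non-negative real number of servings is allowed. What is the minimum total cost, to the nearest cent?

$3.20

Check every corner: each single food scaled to meet both minima, and each pair solved so both constraints bind.
carrots only: max(242/9, 14/4) = 26.89 servings → $8.07.
banana only: max(242/13, 14/3) = 18.62 servings → $4.65.
kale only: max(242/102, 14/3) = 4.667 servings → $5.83.
carrots + banana: the both-tight solution has a negative serving — not a feasible corner.
carrots + kale with both tight: 1.843 servings and 2.21 servings → $3.32.
banana + kale with both tight: 2.629 servings and 2.037 servings → $3.20.
The minimum over all feasible corners is $3.20.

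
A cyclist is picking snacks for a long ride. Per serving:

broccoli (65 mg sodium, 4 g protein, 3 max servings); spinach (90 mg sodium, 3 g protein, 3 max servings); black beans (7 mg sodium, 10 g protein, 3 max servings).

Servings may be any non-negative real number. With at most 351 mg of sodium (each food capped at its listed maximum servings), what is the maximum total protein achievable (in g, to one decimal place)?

46.5 g

Protein per mg sodium: black beans 1.429, broccoli 0.06154, spinach 0.03333.
Take 3 servings of black beans: uses 21 mg sodium, +30.0 g protein (running total 30.0 g).
Take 3 servings of broccoli: uses 195 mg sodium, +12.0 g protein (running total 42.0 g).
Take 1.5 servings of spinach: uses 135 mg sodium, +4.5 g protein (running total 46.5 g).
Filling greedily by protein-per-mg sodium is optimal for one linear limit, giving 46.5 g.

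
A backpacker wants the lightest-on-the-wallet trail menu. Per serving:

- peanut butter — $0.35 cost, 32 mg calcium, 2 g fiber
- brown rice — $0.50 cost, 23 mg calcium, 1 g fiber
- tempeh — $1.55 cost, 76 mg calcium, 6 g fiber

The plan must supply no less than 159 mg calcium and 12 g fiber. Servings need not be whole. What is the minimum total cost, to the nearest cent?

With two linear requirements the optimum uses one or two foods; enumerate the corners.
peanut butter only: max(159/32, 12/2) = 6 servings → $2.10.
brown rice only: max(159/23, 12/1) = 12 servings → $6.00.
tempeh only: max(159/76, 12/6) = 2.092 servings → $3.24.
peanut butter + brown rice: intersection lies outside the first quadrant.
peanut butter + tempeh with both tight: 1.05 servings and 1.65 servings → $2.92.
brown rice + tempeh with both tight: 0.6774 servings and 1.887 servings → $3.26.
The minimum over all feasible corners is $2.10.

$2.10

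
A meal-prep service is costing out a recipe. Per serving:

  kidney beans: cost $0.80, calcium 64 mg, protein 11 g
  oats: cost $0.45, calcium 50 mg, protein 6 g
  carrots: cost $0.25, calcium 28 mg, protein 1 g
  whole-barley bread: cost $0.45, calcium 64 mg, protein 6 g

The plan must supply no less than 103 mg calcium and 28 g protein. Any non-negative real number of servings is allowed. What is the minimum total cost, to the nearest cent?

$2.04

For a min-cost LP with two ≥-constraints, a basic feasible solution has at most two positive variables.
kidney beans only: max(103/64, 28/11) = 2.545 servings → $2.04.
oats only: max(103/50, 28/6) = 4.667 servings → $2.10.
carrots only: max(103/28, 28/1) = 28 servings → $7.00.
whole-barley bread only: max(103/64, 28/6) = 4.667 servings → $2.10.
kidney beans + oats: the both-tight solution has a negative serving — not a feasible corner.
kidney beans + carrots: the both-tight solution has a negative serving — not a feasible corner.
kidney beans + whole-barley bread with both targets exact would need a negative amount; discard.
oats + carrots: the both-tight solution has a negative serving — not a feasible corner.
oats + whole-barley bread: the both-tight solution has a negative serving — not a feasible corner.
carrots + whole-barley bread: the both-tight solution has a negative serving — not a feasible corner.
The minimum over all feasible corners is $2.04.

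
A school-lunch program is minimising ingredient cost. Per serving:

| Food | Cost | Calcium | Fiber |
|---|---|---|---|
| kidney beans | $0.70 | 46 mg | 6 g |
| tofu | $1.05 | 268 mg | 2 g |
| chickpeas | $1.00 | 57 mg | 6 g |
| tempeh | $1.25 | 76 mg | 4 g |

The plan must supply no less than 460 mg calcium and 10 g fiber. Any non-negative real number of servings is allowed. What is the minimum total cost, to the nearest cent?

At the optimum either one food covers both requirements or two foods hit both targets exactly; no other combination can be cheaper.
kidney beans only: max(460/46, 10/6) = 10 servings → $7.00.
tofu only: max(460/268, 10/2) = 5 servings → $5.25.
chickpeas only: max(460/57, 10/6) = 8.07 servings → $8.07.
tempeh only: max(460/76, 10/4) = 6.053 servings → $7.57.
kidney beans + tofu with both tight: 1.161 servings and 1.517 servings → $2.41.
kidney beans + chickpeas with both targets exact would need a negative amount; discard.
kidney beans + tempeh: the both-tight solution has a negative serving — not a feasible corner.
tofu + chickpeas with both tight: 1.466 servings and 1.178 servings → $2.72.
tofu + tempeh with both tight: 1.174 servings and 1.913 servings → $3.62.
chickpeas + tempeh with both targets exact would need a negative amount; discard.
The minimum over all feasible corners is $2.41.

$2.41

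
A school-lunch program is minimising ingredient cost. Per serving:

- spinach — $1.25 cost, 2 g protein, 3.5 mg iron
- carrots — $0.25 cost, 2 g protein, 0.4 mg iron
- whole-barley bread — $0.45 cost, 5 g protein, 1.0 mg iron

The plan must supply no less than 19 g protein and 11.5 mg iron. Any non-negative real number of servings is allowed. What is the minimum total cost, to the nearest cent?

$4.37

A basic optimal solution has at most two foods positive. Try each food alone and each pair with both targets met exactly.
spinach only: max(19/2, 11.5/3.5) = 9.5 servings → $11.88.
carrots only: max(19/2, 11.5/0.4) = 28.75 servings → $7.19.
whole-barley bread only: max(19/5, 11.5/1.0) = 11.5 servings → $5.17.
spinach + carrots with both tight: 2.484 servings and 7.016 servings → $4.86.
spinach + whole-barley bread with both tight: 2.484 servings and 2.806 servings → $4.37.
carrots + whole-barley bread (both tight): parallel constraints — no distinct corner.
The minimum over all feasible corners is $4.37.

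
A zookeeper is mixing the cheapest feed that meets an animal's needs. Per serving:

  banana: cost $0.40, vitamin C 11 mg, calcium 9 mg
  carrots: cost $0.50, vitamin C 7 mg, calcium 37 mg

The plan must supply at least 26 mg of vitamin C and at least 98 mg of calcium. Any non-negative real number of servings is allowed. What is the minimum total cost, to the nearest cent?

For a min-cost LP with two ≥-constraints, a basic feasible solution has at most two positive variables.
banana only: max(26/11, 98/9) = 10.89 servings → $4.36.
carrots only: max(26/7, 98/37) = 3.714 servings → $1.86.
banana + carrots with both tight: 0.8023 servings and 2.453 servings → $1.55.
So the least-cost plan costs $1.55.

$1.55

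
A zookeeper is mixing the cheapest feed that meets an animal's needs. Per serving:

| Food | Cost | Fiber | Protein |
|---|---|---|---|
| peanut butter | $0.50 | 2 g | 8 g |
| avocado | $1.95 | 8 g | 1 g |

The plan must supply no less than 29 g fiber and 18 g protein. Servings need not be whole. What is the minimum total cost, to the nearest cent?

An LP optimum is at a vertex; with two nutrient constraints at most two foods are used. Check each candidate.
peanut butter only: max(29/2, 18/8) = 14.5 servings → $7.25.
avocado only: max(29/8, 18/1) = 18 servings → $35.10.
peanut butter + avocado with both tight: 1.855 servings and 3.161 servings → $7.09.
So the least-cost plan costs $7.09.

$7.09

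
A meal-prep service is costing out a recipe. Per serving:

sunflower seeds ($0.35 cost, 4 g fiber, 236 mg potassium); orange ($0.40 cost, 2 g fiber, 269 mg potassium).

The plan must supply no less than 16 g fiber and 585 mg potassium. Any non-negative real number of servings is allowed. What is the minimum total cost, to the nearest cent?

The cheapest plan sits at a corner of the feasible region — with two constraints it uses at most two foods.
sunflower seeds only: max(16/4, 585/236) = 4 servings → $1.40.
orange only: max(16/2, 585/269) = 8 servings → $3.20.
sunflower seeds + orange: intersection lies outside the first quadrant.
The minimum over all feasible corners is $1.40.

$1.40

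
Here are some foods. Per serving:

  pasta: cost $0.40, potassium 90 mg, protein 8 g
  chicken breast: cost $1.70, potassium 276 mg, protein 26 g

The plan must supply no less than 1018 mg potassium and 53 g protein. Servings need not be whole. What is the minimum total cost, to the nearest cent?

This is a tiny linear program; its minimum lies at a vertex of the feasible set. List the vertices and price them.
pasta only: max(1018/90, 53/8) = 11.31 servings → $4.52.
chicken breast only: max(1018/276, 53/26) = 3.688 servings → $6.27.
pasta + chicken breast: the both-tight solution has a negative serving — not a feasible corner.
Cheapest feasible corner: $4.52.

$4.52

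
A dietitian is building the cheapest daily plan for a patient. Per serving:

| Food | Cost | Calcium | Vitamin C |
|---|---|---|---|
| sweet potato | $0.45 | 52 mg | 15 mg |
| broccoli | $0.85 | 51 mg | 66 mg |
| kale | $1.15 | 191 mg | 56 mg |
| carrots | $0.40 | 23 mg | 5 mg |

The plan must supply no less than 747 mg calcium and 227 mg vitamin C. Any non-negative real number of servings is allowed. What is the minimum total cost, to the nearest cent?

The cheapest plan sits at a corner of the feasible region — with two constraints it uses at most two foods.
sweet potato only: max(747/52, 227/15) = 15.13 servings → $6.81.
broccoli only: max(747/51, 227/66) = 14.65 servings → $12.45.
kale only: max(747/191, 227/56) = 4.054 servings → $4.66.
carrots only: max(747/23, 227/5) = 45.4 servings → $18.16.
sweet potato + broccoli with both tight: 14.15 servings and 0.2246 servings → $6.56.
sweet potato + kale with both targets exact would need a negative amount; discard.
sweet potato + carrots with both targets exact would need a negative amount; discard.
broccoli + kale with both tight: 0.1564 servings and 3.869 servings → $4.58.
broccoli + carrots with both tight: 1.177 servings and 29.87 servings → $12.95.
kale + carrots: intersection lies outside the first quadrant.
Cheapest feasible corner: $4.58.

$4.58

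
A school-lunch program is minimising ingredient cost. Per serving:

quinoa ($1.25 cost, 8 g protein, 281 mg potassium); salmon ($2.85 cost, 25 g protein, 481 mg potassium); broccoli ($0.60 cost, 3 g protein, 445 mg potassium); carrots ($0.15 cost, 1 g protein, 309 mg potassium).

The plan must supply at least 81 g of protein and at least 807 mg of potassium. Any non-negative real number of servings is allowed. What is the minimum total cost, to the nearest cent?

$9.23

Compare the cost at each extreme point of the feasible region.
quinoa only: max(81/8, 807/281) = 10.12 servings → $12.66.
salmon only: max(81/25, 807/481) = 3.24 servings → $9.23.
broccoli only: max(81/3, 807/445) = 27 servings → $16.20.
carrots only: max(81/1, 807/309) = 81 servings → $12.15.
quinoa + salmon: intersection lies outside the first quadrant.
quinoa + broccoli: intersection lies outside the first quadrant.
quinoa + carrots with both targets exact would need a negative amount; discard.
salmon + broccoli: intersection lies outside the first quadrant.
salmon + carrots: the both-tight solution has a negative serving — not a feasible corner.
broccoli + carrots with both targets exact would need a negative amount; discard.
So the least-cost plan costs $9.23.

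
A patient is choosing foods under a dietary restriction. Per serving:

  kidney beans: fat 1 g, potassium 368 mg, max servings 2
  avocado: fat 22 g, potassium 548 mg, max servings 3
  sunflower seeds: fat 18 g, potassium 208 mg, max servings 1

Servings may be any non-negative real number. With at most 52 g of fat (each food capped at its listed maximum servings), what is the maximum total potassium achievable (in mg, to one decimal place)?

1981.5 mg

Potassium per g fat: kidney beans 368, avocado 24.91, sunflower seeds 11.56.
Take 2 servings of kidney beans: uses 2 g fat, +736.0 mg potassium (running total 736.0 mg).
Take 2.273 servings of avocado: uses 50 g fat, +1245.5 mg potassium (running total 1981.5 mg).
Greedy by best ratio exhausts the fat allowance optimally: 1981.5 mg.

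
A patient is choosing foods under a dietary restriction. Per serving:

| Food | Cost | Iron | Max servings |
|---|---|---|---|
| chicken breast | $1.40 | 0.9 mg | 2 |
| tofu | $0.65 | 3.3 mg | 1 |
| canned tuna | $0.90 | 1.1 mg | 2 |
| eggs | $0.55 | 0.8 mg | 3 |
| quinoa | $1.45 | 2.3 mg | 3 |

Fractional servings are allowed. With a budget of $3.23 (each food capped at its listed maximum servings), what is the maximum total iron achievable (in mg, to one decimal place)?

7.4 mg

Iron per dollar: tofu 5.077, quinoa 1.586, eggs 1.455, canned tuna 1.222, chicken breast 0.6429.
Take 1 serving of tofu: spends $0.65, +3.3 mg iron (running total 3.3 mg).
Take 1.779 servings of quinoa: spends $2.58, +4.1 mg iron (running total 7.4 mg).
Filling greedily by iron-per-dollar is optimal for one linear limit, giving 7.4 mg.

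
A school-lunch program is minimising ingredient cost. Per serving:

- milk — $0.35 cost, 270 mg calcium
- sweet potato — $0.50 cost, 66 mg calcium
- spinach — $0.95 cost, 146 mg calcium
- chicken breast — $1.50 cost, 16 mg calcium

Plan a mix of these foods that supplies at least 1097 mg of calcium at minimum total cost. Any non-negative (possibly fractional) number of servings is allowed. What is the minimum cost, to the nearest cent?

$1.42

Cost per mg of calcium: milk $0.0013, spinach $0.0065, sweet potato $0.0076, chicken breast $0.0938.
With no serving limits, use only milk: 1097 mg / 270 mg = 4.063 servings × $0.35 = $1.42.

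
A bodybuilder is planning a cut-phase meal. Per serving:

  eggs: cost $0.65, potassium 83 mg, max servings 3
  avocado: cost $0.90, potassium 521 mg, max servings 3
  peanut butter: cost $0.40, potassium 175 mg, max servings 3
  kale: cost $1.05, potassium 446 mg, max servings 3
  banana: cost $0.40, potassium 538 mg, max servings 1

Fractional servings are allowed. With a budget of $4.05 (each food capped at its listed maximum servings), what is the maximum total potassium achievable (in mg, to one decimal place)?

2516.6 mg

Potassium per dollar: banana 1345, avocado 578.9, peanut butter 437.5, kale 424.8, eggs 127.7.
Take 1 serving of banana: spends $0.40, +538.0 mg potassium (running total 538.0 mg).
Take 3 servings of avocado: spends $2.70, +1563.0 mg potassium (running total 2101.0 mg).
Take 2.375 servings of peanut butter: spends $0.95, +415.6 mg potassium (running total 2516.6 mg).
Greedy by best ratio exhausts the cost allowance optimally: 2516.6 mg.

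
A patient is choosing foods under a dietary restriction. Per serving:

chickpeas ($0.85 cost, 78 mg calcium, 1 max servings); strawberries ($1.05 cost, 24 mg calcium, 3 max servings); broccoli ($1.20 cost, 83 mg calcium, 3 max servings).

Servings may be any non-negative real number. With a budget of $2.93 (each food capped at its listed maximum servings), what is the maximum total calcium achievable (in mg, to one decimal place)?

Calcium per dollar: chickpeas 91.76, broccoli 69.17, strawberries 22.86.
Take 1 serving of chickpeas: spends $0.85, +78.0 mg calcium (running total 78.0 mg).
Take 1.733 servings of broccoli: spends $2.08, +143.9 mg calcium (running total 221.9 mg).
Filling greedily by calcium-per-dollar is optimal for one linear limit, giving 221.9 mg.

221.9 mg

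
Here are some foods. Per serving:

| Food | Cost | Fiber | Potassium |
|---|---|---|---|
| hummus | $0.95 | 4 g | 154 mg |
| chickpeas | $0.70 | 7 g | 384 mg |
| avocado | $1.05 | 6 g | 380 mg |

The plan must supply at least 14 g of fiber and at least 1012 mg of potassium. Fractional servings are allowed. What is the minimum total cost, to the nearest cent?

hummus only: max(14/4, 1012/154) = 6.571 servings → $6.24.
chickpeas only: max(14/7, 1012/384) = 2.635 servings → $1.84.
avocado only: max(14/6, 1012/380) = 2.663 servings → $2.80.
hummus + chickpeas: intersection lies outside the first quadrant.
hummus + avocado: the both-tight solution has a negative serving — not a feasible corner.
chickpeas + avocado: the both-tight solution has a negative serving — not a feasible corner.
The minimum over all feasible corners is $1.84.

$1.84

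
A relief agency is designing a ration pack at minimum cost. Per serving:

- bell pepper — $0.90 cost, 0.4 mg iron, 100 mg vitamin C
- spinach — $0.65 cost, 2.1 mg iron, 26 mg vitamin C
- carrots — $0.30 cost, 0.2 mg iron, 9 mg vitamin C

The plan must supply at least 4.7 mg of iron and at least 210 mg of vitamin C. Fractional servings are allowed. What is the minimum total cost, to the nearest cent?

$2.69

Check every corner: each single food scaled to meet both minima, and each pair solved so both constraints bind.
bell pepper only: max(4.7/0.4, 210/100) = 11.75 servings → $10.57.
spinach only: max(4.7/2.1, 210/26) = 8.077 servings → $5.25.
carrots only: max(4.7/0.2, 210/9) = 23.5 servings → $7.05.
bell pepper + spinach with both tight: 1.597 servings and 1.934 servings → $2.69.
bell pepper + carrots: the both-tight solution has a negative serving — not a feasible corner.
spinach + carrots with both tight: 0.0219 servings and 23.27 servings → $7.00.
So the least-cost plan costs $2.69.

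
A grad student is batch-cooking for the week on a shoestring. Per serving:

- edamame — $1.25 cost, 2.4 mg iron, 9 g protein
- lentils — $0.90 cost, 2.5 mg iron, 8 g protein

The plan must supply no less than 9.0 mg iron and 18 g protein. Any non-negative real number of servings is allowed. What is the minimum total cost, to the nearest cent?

$3.24

Check every corner: each single food scaled to meet both minima, and each pair solved so both constraints bind.
edamame only: max(9.0/2.4, 18/9) = 3.75 servings → $4.69.
lentils only: max(9.0/2.5, 18/8) = 3.6 servings → $3.24.
edamame + lentils with both targets exact would need a negative amount; discard.
Cheapest feasible corner: $3.24.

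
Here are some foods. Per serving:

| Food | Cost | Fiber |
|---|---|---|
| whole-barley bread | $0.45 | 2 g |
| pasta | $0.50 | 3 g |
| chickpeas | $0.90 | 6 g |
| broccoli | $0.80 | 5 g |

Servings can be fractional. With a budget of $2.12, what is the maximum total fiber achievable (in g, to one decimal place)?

Fiber per dollar: chickpeas 6.667, broccoli 6.25, pasta 6, whole-barley bread 4.444.
With no serving limits, spend the whole cost allowance on chickpeas: $2.12 / $0.90 × 6 g = 14.1 g.

14.1 g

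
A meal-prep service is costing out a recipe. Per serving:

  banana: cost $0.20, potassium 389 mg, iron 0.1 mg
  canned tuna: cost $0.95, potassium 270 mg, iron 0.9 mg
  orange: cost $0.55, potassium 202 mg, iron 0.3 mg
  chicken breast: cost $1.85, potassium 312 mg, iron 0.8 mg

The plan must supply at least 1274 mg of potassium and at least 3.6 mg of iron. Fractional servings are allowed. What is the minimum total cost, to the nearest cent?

$3.85

A basic optimal solution has at most two foods positive. Try each food alone and each pair with both targets met exactly.
banana only: max(1274/389, 3.6/0.1) = 36 servings → $7.20.
canned tuna only: max(1274/270, 3.6/0.9) = 4.719 servings → $4.48.
orange only: max(1274/202, 3.6/0.3) = 12 servings → $6.60.
chicken breast only: max(1274/312, 3.6/0.8) = 4.5 servings → $8.32.
banana + canned tuna with both tight: 0.5404 servings and 3.94 servings → $3.85.
banana + orange with both targets exact would need a negative amount; discard.
banana + chicken breast with both targets exact would need a negative amount; discard.
canned tuna + orange with both tight: 3.423 servings and 1.732 servings → $4.20.
canned tuna + chicken breast with both tight: 1.605 servings and 2.694 servings → $6.51.
orange + chicken breast: intersection lies outside the first quadrant.
The minimum over all feasible corners is $3.85.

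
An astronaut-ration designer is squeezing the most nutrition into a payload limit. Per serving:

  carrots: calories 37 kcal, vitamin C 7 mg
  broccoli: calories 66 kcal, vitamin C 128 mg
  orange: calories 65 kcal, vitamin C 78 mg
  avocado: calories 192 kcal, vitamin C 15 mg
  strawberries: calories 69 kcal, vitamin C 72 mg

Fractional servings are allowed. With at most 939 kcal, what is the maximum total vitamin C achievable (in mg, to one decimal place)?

1821.1 mg

Vitamin C per kcal: broccoli 1.939, orange 1.2, strawberries 1.043, carrots 0.1892, avocado 0.07812.
With no serving limits, spend the whole calories allowance on broccoli: 939 kcal / 66 kcal × 128 mg = 1821.1 mg.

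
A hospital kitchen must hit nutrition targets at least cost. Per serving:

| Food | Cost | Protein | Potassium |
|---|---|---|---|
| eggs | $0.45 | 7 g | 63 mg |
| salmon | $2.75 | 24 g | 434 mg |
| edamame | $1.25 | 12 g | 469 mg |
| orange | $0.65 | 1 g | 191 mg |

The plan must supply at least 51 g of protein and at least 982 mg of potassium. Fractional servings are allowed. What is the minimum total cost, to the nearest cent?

$3.97

Check every corner: each single food scaled to meet both minima, and each pair solved so both constraints bind.
eggs only: max(51/7, 982/63) = 15.59 servings → $7.01.
salmon only: max(51/24, 982/434) = 2.263 servings → $6.22.
edamame only: max(51/12, 982/469) = 4.25 servings → $5.31.
orange only: max(51/1, 982/191) = 51 servings → $33.15.
eggs + salmon: intersection lies outside the first quadrant.
eggs + edamame with both tight: 4.802 servings and 1.449 servings → $3.97.
eggs + orange with both tight: 6.875 servings and 2.874 servings → $4.96.
salmon + edamame with both tight: 2.006 servings and 0.2371 servings → $5.81.
salmon + orange with both tight: 2.111 servings and 0.3455 servings → $6.03.
edamame + orange: the both-tight solution has a negative serving — not a feasible corner.
The minimum over all feasible corners is $3.97.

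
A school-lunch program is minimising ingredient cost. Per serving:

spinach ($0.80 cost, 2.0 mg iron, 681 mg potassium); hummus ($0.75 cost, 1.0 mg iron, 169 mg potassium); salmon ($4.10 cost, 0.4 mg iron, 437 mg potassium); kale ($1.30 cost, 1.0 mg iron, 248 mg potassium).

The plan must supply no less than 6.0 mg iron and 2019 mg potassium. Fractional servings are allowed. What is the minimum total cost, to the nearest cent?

Two binding constraints pin down two serving amounts, so the optimal mix uses at most two foods. The candidates are each food alone (scaled to the tighter of iron/potassium) and each pair with both constraints tight.
spinach only: max(6.0/2.0, 2019/681) = 3 servings → $2.40.
hummus only: max(6.0/1.0, 2019/169) = 11.95 servings → $8.96.
salmon only: max(6.0/0.4, 2019/437) = 15 servings → $61.50.
kale only: max(6.0/1.0, 2019/248) = 8.141 servings → $10.58.
spinach + hummus with both tight: 2.93 servings and 0.1399 servings → $2.45.
spinach + salmon: the both-tight solution has a negative serving — not a feasible corner.
spinach + kale with both tight: 2.87 servings and 0.2595 servings → $2.63.
hummus + salmon with both tight: 4.912 servings and 2.721 servings → $14.84.
hummus + kale: the both-tight solution has a negative serving — not a feasible corner.
salmon + kale with both tight: 1.572 servings and 5.371 servings → $13.43.
Cheapest feasible corner: $2.40.

$2.40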